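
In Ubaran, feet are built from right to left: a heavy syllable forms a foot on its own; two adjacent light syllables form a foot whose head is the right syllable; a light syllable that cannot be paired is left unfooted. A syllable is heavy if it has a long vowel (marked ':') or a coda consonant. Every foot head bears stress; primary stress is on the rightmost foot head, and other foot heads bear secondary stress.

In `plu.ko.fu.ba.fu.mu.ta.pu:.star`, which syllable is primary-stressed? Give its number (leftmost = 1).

Weights: 1 plu L, 2 ko L, 3 fu L, 4 ba L, 5 fu L, 6 mu L, 7 ta L, 8 pu: H, 9 star H.
Parse right to left (heavy = foot alone; LL = one foot; stranded L unfooted): plu (ko.ˈfu) (ba.ˈfu) (mu.ˈta) (ˈpu:) (ˈstar).
Foot heads: 3, 5, 7, 8, 9.
Primary stress on the rightmost head = syllable 9.
Primary stress: syllable 9 → plu.ko.fu.ba.fu.mu.ta.pu:.ˈstar.

9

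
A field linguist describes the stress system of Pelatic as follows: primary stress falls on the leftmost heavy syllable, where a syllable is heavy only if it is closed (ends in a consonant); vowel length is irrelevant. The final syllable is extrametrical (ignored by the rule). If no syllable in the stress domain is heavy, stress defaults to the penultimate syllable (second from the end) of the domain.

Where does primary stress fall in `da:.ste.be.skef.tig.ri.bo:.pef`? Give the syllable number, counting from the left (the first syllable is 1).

The final syllable (8, pef) is extrametrical; the stress domain is syllables 1–7.
Weights: 1 da: L, 2 ste L, 3 be L, 4 skef H, 5 tig H, 6 ri L, 7 bo: L.
Heavy syllables in the domain: 4, 5. The leftmost is syllable 4 (skef).
Primary stress: syllable 4 → da:.ste.be.ˈskef.tig.ri.bo:.pef.

4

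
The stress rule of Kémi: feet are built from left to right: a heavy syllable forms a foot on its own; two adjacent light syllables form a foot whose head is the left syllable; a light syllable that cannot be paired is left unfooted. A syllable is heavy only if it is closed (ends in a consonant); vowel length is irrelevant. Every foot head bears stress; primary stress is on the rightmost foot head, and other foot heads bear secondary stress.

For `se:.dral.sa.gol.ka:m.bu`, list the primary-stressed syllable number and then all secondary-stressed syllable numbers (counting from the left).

Weights: 1 se: L, 2 dral H, 3 sa L, 4 gol H, 5 ka:m H, 6 bu L.
Parse left to right (heavy = foot alone; LL = one foot; stranded L unfooted): se: (ˈdral) sa (ˈgol) (ˈka:m) bu.
Foot heads: 2, 4, 5.
Primary stress on the rightmost head = syllable 5.
Secondary stress on 2, 4: se:.ˌdral.sa.ˌgol.ˈka:m.bu.

primary 5, secondary 2, 4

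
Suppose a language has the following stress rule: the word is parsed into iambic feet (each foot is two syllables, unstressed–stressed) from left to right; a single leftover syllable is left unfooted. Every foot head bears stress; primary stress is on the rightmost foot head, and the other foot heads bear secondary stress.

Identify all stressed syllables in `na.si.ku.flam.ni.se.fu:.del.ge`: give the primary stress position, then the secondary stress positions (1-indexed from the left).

Parse left to right into iambic (σˈσ) feet: (na.ˈsi) (ku.ˈflam) (ni.ˈse) (fu:.ˈdel) ge. Syllable 9 is left unfooted.
Foot heads (stressed positions): 2, 4, 6, 8.
End Rule Rightmost: primary stress on the rightmost head = syllable 8.
Secondary stress on 2, 4, 6: na.ˌsi.ku.ˌflam.ni.ˌse.fu:.ˈdel.ge.

primary 8, secondary 2, 4, 6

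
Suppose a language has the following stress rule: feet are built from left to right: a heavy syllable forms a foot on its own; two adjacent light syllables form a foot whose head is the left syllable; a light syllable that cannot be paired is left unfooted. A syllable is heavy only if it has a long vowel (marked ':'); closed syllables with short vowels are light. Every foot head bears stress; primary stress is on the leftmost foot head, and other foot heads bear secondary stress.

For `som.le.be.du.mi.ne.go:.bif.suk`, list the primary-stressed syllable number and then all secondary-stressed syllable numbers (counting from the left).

Weights: 1 som L, 2 le L, 3 be L, 4 du L, 5 mi L, 6 ne L, 7 go: H, 8 bif L, 9 suk L.
Parse left to right (heavy = foot alone; LL = one foot; stranded L unfooted): (ˈsom.le) (ˈbe.du) (ˈmi.ne) (ˈgo:) (ˈbif.suk).
Foot heads: 1, 3, 5, 7, 8.
Primary stress on the leftmost head = syllable 1.
Secondary stress on 3, 5, 7, 8: ˈsom.le.ˌbe.du.ˌmi.ne.ˌgo:.ˌbif.suk.

primary 1, secondary 3, 5, 7, 8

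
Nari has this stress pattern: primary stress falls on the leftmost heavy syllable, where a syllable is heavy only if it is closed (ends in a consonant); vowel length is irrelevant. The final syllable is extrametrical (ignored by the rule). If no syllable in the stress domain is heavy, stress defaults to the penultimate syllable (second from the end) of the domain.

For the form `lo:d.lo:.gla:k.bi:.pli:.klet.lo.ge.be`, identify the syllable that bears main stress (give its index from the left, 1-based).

1

The final syllable (9, be) is extrametrical; the stress domain is syllables 1–8.
Weights: 1 lo:d H, 2 lo: L, 3 gla:k H, 4 bi: L, 5 pli: L, 6 klet H, 7 lo L, 8 ge L.
Heavy syllables in the domain: 1, 3, 6. The leftmost is syllable 1 (lo:d).
Primary stress: syllable 1 → ˈlo:d.lo:.gla:k.bi:.pli:.klet.lo.ge.be.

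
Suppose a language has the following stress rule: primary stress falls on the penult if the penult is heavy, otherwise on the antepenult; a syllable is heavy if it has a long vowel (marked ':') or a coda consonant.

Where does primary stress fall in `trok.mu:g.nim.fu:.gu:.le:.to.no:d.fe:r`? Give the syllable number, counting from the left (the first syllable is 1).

Weights: 7 to L, 8 no:d H, 9 fe:r H.
The penult (syllable 8, no:d) is heavy, so it takes stress.
Primary stress: syllable 8 → trok.mu:g.nim.fu:.gu:.le:.to.ˈno:d.fe:r.

8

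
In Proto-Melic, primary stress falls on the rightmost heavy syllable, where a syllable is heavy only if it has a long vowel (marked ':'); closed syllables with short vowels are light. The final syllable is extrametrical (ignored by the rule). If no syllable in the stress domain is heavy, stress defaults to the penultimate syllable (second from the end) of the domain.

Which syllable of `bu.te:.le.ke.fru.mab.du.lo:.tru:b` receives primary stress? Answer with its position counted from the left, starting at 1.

The final syllable (9, tru:b) is extrametrical; the stress domain is syllables 1–8.
Weights: 1 bu L, 2 te: H, 3 le L, 4 ke L, 5 fru L, 6 mab L, 7 du L, 8 lo: H.
Heavy syllables in the domain: 2, 8. The rightmost is syllable 8 (lo:).
Primary stress: syllable 8 → bu.te:.le.ke.fru.mab.du.ˈlo:.tru:b.

8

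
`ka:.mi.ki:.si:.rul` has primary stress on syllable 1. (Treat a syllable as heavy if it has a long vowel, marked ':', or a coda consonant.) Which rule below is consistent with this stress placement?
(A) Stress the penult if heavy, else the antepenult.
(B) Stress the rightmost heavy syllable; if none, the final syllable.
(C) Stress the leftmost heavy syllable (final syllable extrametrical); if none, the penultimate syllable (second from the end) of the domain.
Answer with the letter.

Rule A → syllable 4 (observed: 1).
Rule B → syllable 5 (observed: 1).
Rule C → syllable 1 ✓.

C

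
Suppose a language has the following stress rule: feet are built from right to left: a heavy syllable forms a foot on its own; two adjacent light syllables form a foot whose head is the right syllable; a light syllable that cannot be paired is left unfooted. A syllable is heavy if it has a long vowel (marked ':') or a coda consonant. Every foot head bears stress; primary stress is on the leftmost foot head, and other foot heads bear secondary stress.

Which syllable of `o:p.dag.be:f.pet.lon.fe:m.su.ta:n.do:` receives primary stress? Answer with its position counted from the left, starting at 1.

1

Weights: 1 o:p H, 2 dag H, 3 be:f H, 4 pet H, 5 lon H, 6 fe:m H, 7 su L, 8 ta:n H, 9 do: H.
Parse right to left (heavy = foot alone; LL = one foot; stranded L unfooted): (ˈo:p) (ˈdag) (ˈbe:f) (ˈpet) (ˈlon) (ˈfe:m) su (ˈta:n) (ˈdo:).
Foot heads: 1, 2, 3, 4, 5, 6, 8, 9.
Primary stress on the leftmost head = syllable 1.
Primary stress: syllable 1 → ˈo:p.dag.be:f.pet.lon.fe:m.su.ta:n.do:.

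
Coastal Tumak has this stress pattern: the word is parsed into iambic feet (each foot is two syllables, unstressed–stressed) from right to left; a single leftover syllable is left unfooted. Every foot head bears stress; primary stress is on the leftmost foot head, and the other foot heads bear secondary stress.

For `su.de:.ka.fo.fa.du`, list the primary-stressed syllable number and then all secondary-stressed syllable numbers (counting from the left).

primary 2, secondary 4, 6

Parse right to left into iambic (σˈσ) feet: (su.ˈde:) (ka.ˈfo) (fa.ˈdu).
Foot heads (stressed positions): 2, 4, 6.
End Rule Leftmost: primary stress on the leftmost head = syllable 2.
Secondary stress on 4, 6: su.ˈde:.ka.ˌfo.fa.ˌdu.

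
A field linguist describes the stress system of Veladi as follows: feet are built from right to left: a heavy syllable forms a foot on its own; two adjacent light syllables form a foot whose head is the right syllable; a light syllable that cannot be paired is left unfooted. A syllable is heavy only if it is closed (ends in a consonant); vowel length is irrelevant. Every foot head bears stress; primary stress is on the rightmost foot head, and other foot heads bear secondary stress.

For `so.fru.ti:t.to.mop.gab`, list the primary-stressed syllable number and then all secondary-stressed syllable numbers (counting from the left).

primary 6, secondary 2, 3, 5

Weights: 1 so L, 2 fru L, 3 ti:t H, 4 to L, 5 mop H, 6 gab H.
Parse right to left (heavy = foot alone; LL = one foot; stranded L unfooted): (so.ˈfru) (ˈti:t) to (ˈmop) (ˈgab).
Foot heads: 2, 3, 5, 6.
Primary stress on the rightmost head = syllable 6.
Secondary stress on 2, 3, 5: so.ˌfru.ˌti:t.to.ˌmop.ˈgab.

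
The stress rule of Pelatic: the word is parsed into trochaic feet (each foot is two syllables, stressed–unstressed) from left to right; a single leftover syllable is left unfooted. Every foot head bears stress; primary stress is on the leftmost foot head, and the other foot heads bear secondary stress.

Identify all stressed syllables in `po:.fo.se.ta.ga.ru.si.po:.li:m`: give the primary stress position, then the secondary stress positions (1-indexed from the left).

primary 1, secondary 3, 5, 7

Parse left to right into trochaic (ˈσσ) feet: (ˈpo:.fo) (ˈse.ta) (ˈga.ru) (ˈsi.po:) li:m. Syllable 9 is left unfooted.
Foot heads (stressed positions): 1, 3, 5, 7.
End Rule Leftmost: primary stress on the leftmost head = syllable 1.
Secondary stress on 3, 5, 7: ˈpo:.fo.ˌse.ta.ˌga.ru.ˌsi.po:.li:m.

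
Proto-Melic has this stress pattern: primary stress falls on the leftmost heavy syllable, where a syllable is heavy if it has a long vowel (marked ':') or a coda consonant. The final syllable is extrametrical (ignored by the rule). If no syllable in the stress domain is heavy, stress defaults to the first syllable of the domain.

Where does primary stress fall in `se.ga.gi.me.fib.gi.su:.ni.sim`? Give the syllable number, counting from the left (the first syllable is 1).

5

The final syllable (9, sim) is extrametrical; the stress domain is syllables 1–8.
Weights: 1 se L, 2 ga L, 3 gi L, 4 me L, 5 fib H, 6 gi L, 7 su: H, 8 ni L.
Heavy syllables in the domain: 5, 7. The leftmost is syllable 5 (fib).
Primary stress: syllable 5 → se.ga.gi.me.ˈfib.gi.su:.ni.sim.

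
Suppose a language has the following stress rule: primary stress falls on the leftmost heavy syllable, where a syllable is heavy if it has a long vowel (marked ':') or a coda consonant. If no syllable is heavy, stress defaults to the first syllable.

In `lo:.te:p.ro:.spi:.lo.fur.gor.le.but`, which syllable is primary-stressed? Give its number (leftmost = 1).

Weights: 1 lo: H, 2 te:p H, 3 ro: H, 4 spi: H, 5 lo L, 6 fur H, 7 gor H, 8 le L, 9 but H.
Heavy syllables in the domain: 1, 2, 3, 4, 6, 7, 9. The leftmost is syllable 1 (lo:).
Primary stress: syllable 1 → ˈlo:.te:p.ro:.spi:.lo.fur.gor.le.but.

1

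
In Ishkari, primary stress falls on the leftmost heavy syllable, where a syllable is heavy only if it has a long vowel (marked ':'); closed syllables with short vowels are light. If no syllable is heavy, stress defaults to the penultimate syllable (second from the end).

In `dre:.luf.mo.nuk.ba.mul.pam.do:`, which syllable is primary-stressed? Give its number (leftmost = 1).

Weights: 1 dre: H, 2 luf L, 3 mo L, 4 nuk L, 5 ba L, 6 mul L, 7 pam L, 8 do: H.
Heavy syllables in the domain: 1, 8. The leftmost is syllable 1 (dre:).
Primary stress: syllable 1 → ˈdre:.luf.mo.nuk.ba.mul.pam.do:.

1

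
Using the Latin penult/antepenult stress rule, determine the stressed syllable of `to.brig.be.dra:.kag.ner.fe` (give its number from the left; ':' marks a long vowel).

Classical Latin: stress the penult if heavy (long vowel or closed), else the antepenult.
Weights: 5 kag H, 6 ner H, 7 fe L.
The penult (syllable 6, ner) is heavy, so it takes stress.
Stress on syllable 6: to.brig.be.dra:.kag.ˈner.fe.

6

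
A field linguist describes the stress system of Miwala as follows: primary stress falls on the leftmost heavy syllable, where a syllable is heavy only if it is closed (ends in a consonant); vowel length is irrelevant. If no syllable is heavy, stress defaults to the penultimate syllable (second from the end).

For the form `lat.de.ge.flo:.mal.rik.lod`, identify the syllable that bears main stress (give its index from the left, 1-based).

1

Weights: 1 lat H, 2 de L, 3 ge L, 4 flo: L, 5 mal H, 6 rik H, 7 lod H.
Heavy syllables in the domain: 1, 5, 6, 7. The leftmost is syllable 1 (lat).
Primary stress: syllable 1 → ˈlat.de.ge.flo:.mal.rik.lod.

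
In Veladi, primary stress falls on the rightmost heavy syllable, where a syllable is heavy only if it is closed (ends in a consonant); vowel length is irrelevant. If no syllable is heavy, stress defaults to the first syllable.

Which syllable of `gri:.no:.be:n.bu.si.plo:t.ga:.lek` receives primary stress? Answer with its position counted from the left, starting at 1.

Weights: 1 gri: L, 2 no: L, 3 be:n H, 4 bu L, 5 si L, 6 plo:t H, 7 ga: L, 8 lek H.
Heavy syllables in the domain: 3, 6, 8. The rightmost is syllable 8 (lek).
Primary stress: syllable 8 → gri:.no:.be:n.bu.si.plo:t.ga:.ˈlek.

8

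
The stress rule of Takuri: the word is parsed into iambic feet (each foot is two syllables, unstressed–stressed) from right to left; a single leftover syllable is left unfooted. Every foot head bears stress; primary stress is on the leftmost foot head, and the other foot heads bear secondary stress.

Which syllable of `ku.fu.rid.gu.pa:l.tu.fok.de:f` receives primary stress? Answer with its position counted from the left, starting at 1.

Parse right to left into iambic (σˈσ) feet: (ku.ˈfu) (rid.ˈgu) (pa:l.ˈtu) (fok.ˈde:f).
Foot heads (stressed positions): 2, 4, 6, 8.
End Rule Leftmost: primary stress on the leftmost head = syllable 2.
Primary stress: syllable 2 → ku.ˈfu.rid.gu.pa:l.tu.fok.de:f.

2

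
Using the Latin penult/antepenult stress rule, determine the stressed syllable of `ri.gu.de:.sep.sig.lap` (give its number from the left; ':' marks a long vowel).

Classical Latin: stress the penult if heavy (long vowel or closed), else the antepenult.
Weights: 4 sep H, 5 sig H, 6 lap H.
The penult (syllable 5, sig) is heavy, so it takes stress.
Stress on syllable 5: ri.gu.de:.sep.ˈsig.lap.

5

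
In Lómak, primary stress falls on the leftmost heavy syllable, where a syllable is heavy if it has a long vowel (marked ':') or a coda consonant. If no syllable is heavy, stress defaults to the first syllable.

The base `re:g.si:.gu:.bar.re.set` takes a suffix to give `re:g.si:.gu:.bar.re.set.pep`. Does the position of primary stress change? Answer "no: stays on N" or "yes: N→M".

no: stays on 1

Base `re:g.si:.gu:.bar.re.set` (6 syllables):
  Weights: 1 re:g H, 2 si: H, 3 gu: H, 4 bar H, 5 re L, 6 set H.
  Heavy syllables in the domain: 1, 2, 3, 4, 6. The leftmost is syllable 1 (re:g).
  → primary stress on syllable 1.
Suffixed `re:g.si:.gu:.bar.re.set.pep` (7 syllables):
  Weights: 1 re:g H, 2 si: H, 3 gu: H, 4 bar H, 5 re L, 6 set H, 7 pep H.
  Heavy syllables in the domain: 1, 2, 3, 4, 6, 7. The leftmost is syllable 1 (re:g).
  → primary stress on syllable 1.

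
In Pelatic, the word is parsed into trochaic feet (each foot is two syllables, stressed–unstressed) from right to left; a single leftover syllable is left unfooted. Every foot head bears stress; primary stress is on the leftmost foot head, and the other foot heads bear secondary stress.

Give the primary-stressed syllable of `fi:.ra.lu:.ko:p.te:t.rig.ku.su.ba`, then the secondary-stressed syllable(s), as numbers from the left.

Parse right to left into trochaic (ˈσσ) feet: fi: (ˈra.lu:) (ˈko:p.te:t) (ˈrig.ku) (ˈsu.ba). Syllable 1 is left unfooted.
Foot heads (stressed positions): 2, 4, 6, 8.
End Rule Leftmost: primary stress on the leftmost head = syllable 2.
Secondary stress on 4, 6, 8: fi:.ˈra.lu:.ˌko:p.te:t.ˌrig.ku.ˌsu.ba.

primary 2, secondary 4, 6, 8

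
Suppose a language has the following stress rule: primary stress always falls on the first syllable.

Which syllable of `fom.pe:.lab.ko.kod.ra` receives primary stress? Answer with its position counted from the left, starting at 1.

1

The word has 6 syllables; the first syllable is syllable 1 (fom).
Primary stress: syllable 1 → ˈfom.pe:.lab.ko.kod.ra.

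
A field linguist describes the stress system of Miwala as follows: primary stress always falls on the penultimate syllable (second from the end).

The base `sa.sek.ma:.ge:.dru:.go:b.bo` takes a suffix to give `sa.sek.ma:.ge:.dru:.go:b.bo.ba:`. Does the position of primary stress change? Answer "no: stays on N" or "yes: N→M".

yes: 6→7

Base `sa.sek.ma:.ge:.dru:.go:b.bo` (7 syllables):
  The word has 7 syllables; the penultimate syllable (second from the end) is syllable 6 (go:b).
  → primary stress on syllable 6.
Suffixed `sa.sek.ma:.ge:.dru:.go:b.bo.ba:` (8 syllables):
  The word has 8 syllables; the penultimate syllable (second from the end) is syllable 7 (bo).
  → primary stress on syllable 7.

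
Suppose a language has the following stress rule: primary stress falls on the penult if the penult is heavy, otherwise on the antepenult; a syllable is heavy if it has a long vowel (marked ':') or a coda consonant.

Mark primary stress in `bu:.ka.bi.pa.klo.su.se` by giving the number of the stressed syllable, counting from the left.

5

Weights: 5 klo L, 6 su L, 7 se L.
The penult (syllable 6, su) is light, so stress falls on the antepenult (syllable 5, klo).
Primary stress: syllable 5 → bu:.ka.bi.pa.ˈklo.su.se.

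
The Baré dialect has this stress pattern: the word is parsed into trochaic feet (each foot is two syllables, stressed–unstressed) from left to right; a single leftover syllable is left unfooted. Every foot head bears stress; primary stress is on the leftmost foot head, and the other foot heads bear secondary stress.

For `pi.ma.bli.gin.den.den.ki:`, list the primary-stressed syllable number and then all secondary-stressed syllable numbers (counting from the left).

primary 1, secondary 3, 5

Parse left to right into trochaic (ˈσσ) feet: (ˈpi.ma) (ˈbli.gin) (ˈden.den) ki:. Syllable 7 is left unfooted.
Foot heads (stressed positions): 1, 3, 5.
End Rule Leftmost: primary stress on the leftmost head = syllable 1.
Secondary stress on 3, 5: ˈpi.ma.ˌbli.gin.ˌden.den.ki:.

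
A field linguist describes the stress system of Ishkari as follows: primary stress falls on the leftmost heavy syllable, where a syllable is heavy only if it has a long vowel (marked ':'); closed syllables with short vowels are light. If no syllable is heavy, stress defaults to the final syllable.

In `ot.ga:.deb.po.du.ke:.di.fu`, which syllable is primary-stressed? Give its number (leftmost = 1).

2

Weights: 1 ot L, 2 ga: H, 3 deb L, 4 po L, 5 du L, 6 ke: H, 7 di L, 8 fu L.
Heavy syllables in the domain: 2, 6. The leftmost is syllable 2 (ga:).
Primary stress: syllable 2 → ot.ˈga:.deb.po.du.ke:.di.fu.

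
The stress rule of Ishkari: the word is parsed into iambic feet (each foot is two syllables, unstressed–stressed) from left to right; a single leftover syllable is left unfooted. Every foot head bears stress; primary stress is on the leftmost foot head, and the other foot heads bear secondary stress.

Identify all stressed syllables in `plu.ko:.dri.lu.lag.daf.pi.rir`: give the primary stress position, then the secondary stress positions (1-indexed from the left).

Parse left to right into iambic (σˈσ) feet: (plu.ˈko:) (dri.ˈlu) (lag.ˈdaf) (pi.ˈrir).
Foot heads (stressed positions): 2, 4, 6, 8.
End Rule Leftmost: primary stress on the leftmost head = syllable 2.
Secondary stress on 4, 6, 8: plu.ˈko:.dri.ˌlu.lag.ˌdaf.pi.ˌrir.

primary 2, secondary 4, 6, 8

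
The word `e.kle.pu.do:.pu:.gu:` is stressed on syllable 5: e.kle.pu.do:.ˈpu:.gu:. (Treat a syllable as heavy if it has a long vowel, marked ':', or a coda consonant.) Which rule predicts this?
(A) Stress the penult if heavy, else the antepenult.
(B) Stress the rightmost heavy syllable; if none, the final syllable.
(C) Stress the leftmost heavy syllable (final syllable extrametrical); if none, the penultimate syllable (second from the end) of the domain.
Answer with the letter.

Rule A → syllable 5 ✓.
Rule B → syllable 6 (observed: 5).
Rule C → syllable 4 (observed: 5).

A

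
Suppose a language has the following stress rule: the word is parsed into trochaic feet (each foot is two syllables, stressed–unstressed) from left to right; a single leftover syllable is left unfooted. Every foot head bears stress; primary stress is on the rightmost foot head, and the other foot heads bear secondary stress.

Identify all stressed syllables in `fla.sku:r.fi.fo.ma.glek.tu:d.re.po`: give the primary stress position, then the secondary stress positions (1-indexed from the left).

Parse left to right into trochaic (ˈσσ) feet: (ˈfla.sku:r) (ˈfi.fo) (ˈma.glek) (ˈtu:d.re) po. Syllable 9 is left unfooted.
Foot heads (stressed positions): 1, 3, 5, 7.
End Rule Rightmost: primary stress on the rightmost head = syllable 7.
Secondary stress on 1, 3, 5: ˌfla.sku:r.ˌfi.fo.ˌma.glek.ˈtu:d.re.po.

primary 7, secondary 1, 3, 5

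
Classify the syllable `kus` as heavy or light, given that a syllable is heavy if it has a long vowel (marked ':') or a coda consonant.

heavy

`kus`: short vowel, closed (coda /s/). Closed → heavy.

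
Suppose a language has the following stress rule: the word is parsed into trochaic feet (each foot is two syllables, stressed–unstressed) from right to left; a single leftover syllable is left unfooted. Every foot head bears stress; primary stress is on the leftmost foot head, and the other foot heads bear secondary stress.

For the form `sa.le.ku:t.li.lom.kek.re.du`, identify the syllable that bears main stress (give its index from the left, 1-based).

Parse right to left into trochaic (ˈσσ) feet: (ˈsa.le) (ˈku:t.li) (ˈlom.kek) (ˈre.du).
Foot heads (stressed positions): 1, 3, 5, 7.
End Rule Leftmost: primary stress on the leftmost head = syllable 1.
Primary stress: syllable 1 → ˈsa.le.ku:t.li.lom.kek.re.du.

1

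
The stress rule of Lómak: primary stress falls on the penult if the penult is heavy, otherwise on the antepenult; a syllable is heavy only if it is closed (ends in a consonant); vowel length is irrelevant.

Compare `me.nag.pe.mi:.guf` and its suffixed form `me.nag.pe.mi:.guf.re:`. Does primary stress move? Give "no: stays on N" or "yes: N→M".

yes: 3→5

Base `me.nag.pe.mi:.guf` (5 syllables):
  Weights: 3 pe L, 4 mi: L, 5 guf H.
  The penult (syllable 4, mi:) is light, so stress falls on the antepenult (syllable 3, pe).
  → primary stress on syllable 3.
Suffixed `me.nag.pe.mi:.guf.re:` (6 syllables):
  Weights: 4 mi: L, 5 guf H, 6 re: L.
  The penult (syllable 5, guf) is heavy, so it takes stress.
  → primary stress on syllable 5.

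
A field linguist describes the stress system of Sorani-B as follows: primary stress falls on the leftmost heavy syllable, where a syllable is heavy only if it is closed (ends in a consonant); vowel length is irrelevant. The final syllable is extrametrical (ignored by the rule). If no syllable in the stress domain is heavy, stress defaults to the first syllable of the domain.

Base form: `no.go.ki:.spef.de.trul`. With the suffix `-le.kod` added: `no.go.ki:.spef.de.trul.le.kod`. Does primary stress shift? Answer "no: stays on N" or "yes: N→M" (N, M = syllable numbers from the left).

no: stays on 4

Base `no.go.ki:.spef.de.trul` (6 syllables):
  The final syllable (6, trul) is extrametrical; the stress domain is syllables 1–5.
  Weights: 1 no L, 2 go L, 3 ki: L, 4 spef H, 5 de L.
  Heavy syllables in the domain: 4. The leftmost is syllable 4 (spef).
  → primary stress on syllable 4.
Suffixed `no.go.ki:.spef.de.trul.le.kod` (8 syllables):
  The final syllable (8, kod) is extrametrical; the stress domain is syllables 1–7.
  Weights: 1 no L, 2 go L, 3 ki: L, 4 spef H, 5 de L, 6 trul H, 7 le L.
  Heavy syllables in the domain: 4, 6. The leftmost is syllable 4 (spef).
  → primary stress on syllable 4.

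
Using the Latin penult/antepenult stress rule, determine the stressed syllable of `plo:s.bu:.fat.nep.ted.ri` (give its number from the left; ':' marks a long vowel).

5

Classical Latin: stress the penult if heavy (long vowel or closed), else the antepenult.
Weights: 4 nep H, 5 ted H, 6 ri L.
The penult (syllable 5, ted) is heavy, so it takes stress.
Stress on syllable 5: plo:s.bu:.fat.nep.ˈted.ri.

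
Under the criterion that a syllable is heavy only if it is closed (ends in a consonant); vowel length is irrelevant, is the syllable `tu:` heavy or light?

`tu:`: long vowel, open (no coda). Open (no coda) → light.

light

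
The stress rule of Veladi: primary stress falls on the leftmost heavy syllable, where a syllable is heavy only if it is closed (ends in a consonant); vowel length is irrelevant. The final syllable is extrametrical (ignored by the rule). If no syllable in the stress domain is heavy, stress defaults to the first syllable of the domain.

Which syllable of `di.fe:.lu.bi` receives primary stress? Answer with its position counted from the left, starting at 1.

The final syllable (4, bi) is extrametrical; the stress domain is syllables 1–3.
Weights: 1 di L, 2 fe: L, 3 lu L.
No heavy syllable in the domain; default to the first syllable of the domain = syllable 1.
Primary stress: syllable 1 → ˈdi.fe:.lu.bi.

1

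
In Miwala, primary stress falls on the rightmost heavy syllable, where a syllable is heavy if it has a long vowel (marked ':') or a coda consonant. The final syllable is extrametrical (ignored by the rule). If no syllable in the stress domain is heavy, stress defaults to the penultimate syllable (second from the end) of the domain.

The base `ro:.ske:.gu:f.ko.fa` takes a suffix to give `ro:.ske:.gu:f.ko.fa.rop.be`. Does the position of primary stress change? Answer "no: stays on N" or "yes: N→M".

Base `ro:.ske:.gu:f.ko.fa` (5 syllables):
  The final syllable (5, fa) is extrametrical; the stress domain is syllables 1–4.
  Weights: 1 ro: H, 2 ske: H, 3 gu:f H, 4 ko L.
  Heavy syllables in the domain: 1, 2, 3. The rightmost is syllable 3 (gu:f).
  → primary stress on syllable 3.
Suffixed `ro:.ske:.gu:f.ko.fa.rop.be` (7 syllables):
  The final syllable (7, be) is extrametrical; the stress domain is syllables 1–6.
  Weights: 1 ro: H, 2 ske: H, 3 gu:f H, 4 ko L, 5 fa L, 6 rop H.
  Heavy syllables in the domain: 1, 2, 3, 6. The rightmost is syllable 6 (rop).
  → primary stress on syllable 6.

yes: 3→6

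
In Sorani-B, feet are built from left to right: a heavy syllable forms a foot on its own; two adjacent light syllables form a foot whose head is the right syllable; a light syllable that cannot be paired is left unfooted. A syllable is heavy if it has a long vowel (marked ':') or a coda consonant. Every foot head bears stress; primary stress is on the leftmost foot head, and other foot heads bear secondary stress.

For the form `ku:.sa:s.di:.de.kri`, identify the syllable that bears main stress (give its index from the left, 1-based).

1

Weights: 1 ku: H, 2 sa:s H, 3 di: H, 4 de L, 5 kri L.
Parse left to right (heavy = foot alone; LL = one foot; stranded L unfooted): (ˈku:) (ˈsa:s) (ˈdi:) (de.ˈkri).
Foot heads: 1, 2, 3, 5.
Primary stress on the leftmost head = syllable 1.
Primary stress: syllable 1 → ˈku:.sa:s.di:.de.kri.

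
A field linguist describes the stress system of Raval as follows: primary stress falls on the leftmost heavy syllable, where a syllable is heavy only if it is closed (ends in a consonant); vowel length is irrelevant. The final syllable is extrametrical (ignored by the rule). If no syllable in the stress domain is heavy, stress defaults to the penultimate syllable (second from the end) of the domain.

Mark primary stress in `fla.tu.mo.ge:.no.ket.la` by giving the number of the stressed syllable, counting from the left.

The final syllable (7, la) is extrametrical; the stress domain is syllables 1–6.
Weights: 1 fla L, 2 tu L, 3 mo L, 4 ge: L, 5 no L, 6 ket H.
Heavy syllables in the domain: 6. The leftmost is syllable 6 (ket).
Primary stress: syllable 6 → fla.tu.mo.ge:.no.ˈket.la.

6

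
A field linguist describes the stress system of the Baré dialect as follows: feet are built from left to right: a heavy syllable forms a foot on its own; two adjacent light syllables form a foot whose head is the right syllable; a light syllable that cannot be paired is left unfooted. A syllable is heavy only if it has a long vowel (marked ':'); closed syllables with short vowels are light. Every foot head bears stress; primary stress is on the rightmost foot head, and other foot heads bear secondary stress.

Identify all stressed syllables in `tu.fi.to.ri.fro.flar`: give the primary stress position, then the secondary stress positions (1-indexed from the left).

primary 6, secondary 2, 4

Weights: 1 tu L, 2 fi L, 3 to L, 4 ri L, 5 fro L, 6 flar L.
Parse left to right (heavy = foot alone; LL = one foot; stranded L unfooted): (tu.ˈfi) (to.ˈri) (fro.ˈflar).
Foot heads: 2, 4, 6.
Primary stress on the rightmost head = syllable 6.
Secondary stress on 2, 4: tu.ˌfi.to.ˌri.fro.ˈflar.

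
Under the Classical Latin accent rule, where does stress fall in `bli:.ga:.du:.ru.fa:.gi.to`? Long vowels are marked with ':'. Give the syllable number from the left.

Classical Latin: stress the penult if heavy (long vowel or closed), else the antepenult.
Weights: 5 fa: H, 6 gi L, 7 to L.
The penult (syllable 6, gi) is light, so stress falls on the antepenult (syllable 5, fa:).
Stress on syllable 5: bli:.ga:.du:.ru.ˈfa:.gi.to.

5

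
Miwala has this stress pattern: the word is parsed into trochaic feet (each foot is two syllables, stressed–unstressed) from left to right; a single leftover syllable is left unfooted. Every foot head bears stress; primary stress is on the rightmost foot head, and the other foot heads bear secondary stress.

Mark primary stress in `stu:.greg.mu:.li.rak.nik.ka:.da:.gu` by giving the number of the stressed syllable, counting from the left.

Parse left to right into trochaic (ˈσσ) feet: (ˈstu:.greg) (ˈmu:.li) (ˈrak.nik) (ˈka:.da:) gu. Syllable 9 is left unfooted.
Foot heads (stressed positions): 1, 3, 5, 7.
End Rule Rightmost: primary stress on the rightmost head = syllable 7.
Primary stress: syllable 7 → stu:.greg.mu:.li.rak.nik.ˈka:.da:.gu.

7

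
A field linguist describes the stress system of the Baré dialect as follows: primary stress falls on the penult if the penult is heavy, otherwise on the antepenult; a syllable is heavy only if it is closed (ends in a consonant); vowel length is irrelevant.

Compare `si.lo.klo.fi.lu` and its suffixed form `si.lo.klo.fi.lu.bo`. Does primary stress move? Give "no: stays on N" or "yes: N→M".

yes: 3→4

Base `si.lo.klo.fi.lu` (5 syllables):
  Weights: 3 klo L, 4 fi L, 5 lu L.
  The penult (syllable 4, fi) is light, so stress falls on the antepenult (syllable 3, klo).
  → primary stress on syllable 3.
Suffixed `si.lo.klo.fi.lu.bo` (6 syllables):
  Weights: 4 fi L, 5 lu L, 6 bo L.
  The penult (syllable 5, lu) is light, so stress falls on the antepenult (syllable 4, fi).
  → primary stress on syllable 4.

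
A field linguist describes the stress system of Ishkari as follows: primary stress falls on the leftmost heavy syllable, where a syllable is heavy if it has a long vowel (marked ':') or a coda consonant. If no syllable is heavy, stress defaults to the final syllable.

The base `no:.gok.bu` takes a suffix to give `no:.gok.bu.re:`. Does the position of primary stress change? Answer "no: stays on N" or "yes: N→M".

no: stays on 1

Base `no:.gok.bu` (3 syllables):
  Weights: 1 no: H, 2 gok H, 3 bu L.
  Heavy syllables in the domain: 1, 2. The leftmost is syllable 1 (no:).
  → primary stress on syllable 1.
Suffixed `no:.gok.bu.re:` (4 syllables):
  Weights: 1 no: H, 2 gok H, 3 bu L, 4 re: H.
  Heavy syllables in the domain: 1, 2, 4. The leftmost is syllable 1 (no:).
  → primary stress on syllable 1.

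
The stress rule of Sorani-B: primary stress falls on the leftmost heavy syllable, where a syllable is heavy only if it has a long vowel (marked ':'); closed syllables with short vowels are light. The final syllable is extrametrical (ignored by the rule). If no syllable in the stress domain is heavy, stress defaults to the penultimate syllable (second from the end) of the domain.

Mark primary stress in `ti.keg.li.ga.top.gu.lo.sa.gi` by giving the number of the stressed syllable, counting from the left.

The final syllable (9, gi) is extrametrical; the stress domain is syllables 1–8.
Weights: 1 ti L, 2 keg L, 3 li L, 4 ga L, 5 top L, 6 gu L, 7 lo L, 8 sa L.
No heavy syllable in the domain; default to the penultimate syllable (second from the end) of the domain = syllable 7.
Primary stress: syllable 7 → ti.keg.li.ga.top.gu.ˈlo.sa.gi.

7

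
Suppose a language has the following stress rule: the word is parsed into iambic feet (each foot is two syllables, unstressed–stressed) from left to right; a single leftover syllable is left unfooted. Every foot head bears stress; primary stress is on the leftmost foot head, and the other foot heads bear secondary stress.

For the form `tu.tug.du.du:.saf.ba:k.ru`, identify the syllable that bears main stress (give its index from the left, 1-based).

2

Parse left to right into iambic (σˈσ) feet: (tu.ˈtug) (du.ˈdu:) (saf.ˈba:k) ru. Syllable 7 is left unfooted.
Foot heads (stressed positions): 2, 4, 6.
End Rule Leftmost: primary stress on the leftmost head = syllable 2.
Primary stress: syllable 2 → tu.ˈtug.du.du:.saf.ba:k.ru.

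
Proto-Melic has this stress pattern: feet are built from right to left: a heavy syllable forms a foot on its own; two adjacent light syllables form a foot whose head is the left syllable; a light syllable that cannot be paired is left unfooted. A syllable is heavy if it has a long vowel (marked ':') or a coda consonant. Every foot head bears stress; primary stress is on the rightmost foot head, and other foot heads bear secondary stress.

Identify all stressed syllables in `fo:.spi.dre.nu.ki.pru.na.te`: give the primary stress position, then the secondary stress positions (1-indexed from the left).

primary 7, secondary 1, 3, 5

Weights: 1 fo: H, 2 spi L, 3 dre L, 4 nu L, 5 ki L, 6 pru L, 7 na L, 8 te L.
Parse right to left (heavy = foot alone; LL = one foot; stranded L unfooted): (ˈfo:) spi (ˈdre.nu) (ˈki.pru) (ˈna.te).
Foot heads: 1, 3, 5, 7.
Primary stress on the rightmost head = syllable 7.
Secondary stress on 1, 3, 5: ˌfo:.spi.ˌdre.nu.ˌki.pru.ˈna.te.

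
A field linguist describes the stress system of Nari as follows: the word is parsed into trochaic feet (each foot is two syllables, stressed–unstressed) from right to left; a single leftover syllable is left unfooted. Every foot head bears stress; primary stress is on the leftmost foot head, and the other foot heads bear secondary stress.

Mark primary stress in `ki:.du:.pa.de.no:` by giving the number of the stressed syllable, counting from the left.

Parse right to left into trochaic (ˈσσ) feet: ki: (ˈdu:.pa) (ˈde.no:). Syllable 1 is left unfooted.
Foot heads (stressed positions): 2, 4.
End Rule Leftmost: primary stress on the leftmost head = syllable 2.
Primary stress: syllable 2 → ki:.ˈdu:.pa.de.no:.

2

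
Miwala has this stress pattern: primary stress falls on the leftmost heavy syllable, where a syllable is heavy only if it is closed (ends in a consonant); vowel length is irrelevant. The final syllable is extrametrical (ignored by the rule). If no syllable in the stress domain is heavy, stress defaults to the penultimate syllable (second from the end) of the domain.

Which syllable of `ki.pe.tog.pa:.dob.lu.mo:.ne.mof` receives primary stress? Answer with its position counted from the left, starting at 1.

3

The final syllable (9, mof) is extrametrical; the stress domain is syllables 1–8.
Weights: 1 ki L, 2 pe L, 3 tog H, 4 pa: L, 5 dob H, 6 lu L, 7 mo: L, 8 ne L.
Heavy syllables in the domain: 3, 5. The leftmost is syllable 3 (tog).
Primary stress: syllable 3 → ki.pe.ˈtog.pa:.dob.lu.mo:.ne.mof.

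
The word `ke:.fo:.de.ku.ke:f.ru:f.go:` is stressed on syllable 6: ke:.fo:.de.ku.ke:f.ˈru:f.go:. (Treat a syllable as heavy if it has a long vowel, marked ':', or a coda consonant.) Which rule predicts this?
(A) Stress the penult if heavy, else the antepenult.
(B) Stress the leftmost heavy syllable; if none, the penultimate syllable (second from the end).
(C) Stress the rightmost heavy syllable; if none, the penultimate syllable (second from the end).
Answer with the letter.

Rule A → syllable 6 ✓.
Rule B → syllable 1 (observed: 6).
Rule C → syllable 7 (observed: 6).

A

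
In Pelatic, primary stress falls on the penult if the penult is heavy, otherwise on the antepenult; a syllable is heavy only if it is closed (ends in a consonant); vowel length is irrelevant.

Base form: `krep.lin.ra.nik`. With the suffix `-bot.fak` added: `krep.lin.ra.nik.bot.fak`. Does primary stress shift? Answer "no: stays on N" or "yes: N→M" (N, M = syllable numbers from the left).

yes: 2→5

Base `krep.lin.ra.nik` (4 syllables):
  Weights: 2 lin H, 3 ra L, 4 nik H.
  The penult (syllable 3, ra) is light, so stress falls on the antepenult (syllable 2, lin).
  → primary stress on syllable 2.
Suffixed `krep.lin.ra.nik.bot.fak` (6 syllables):
  Weights: 4 nik H, 5 bot H, 6 fak H.
  The penult (syllable 5, bot) is heavy, so it takes stress.
  → primary stress on syllable 5.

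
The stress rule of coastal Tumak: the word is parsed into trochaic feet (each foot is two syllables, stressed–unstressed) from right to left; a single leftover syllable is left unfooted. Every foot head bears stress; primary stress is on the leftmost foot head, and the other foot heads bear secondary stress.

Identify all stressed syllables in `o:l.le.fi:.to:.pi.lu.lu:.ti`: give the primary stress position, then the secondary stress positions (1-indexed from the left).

primary 1, secondary 3, 5, 7

Parse right to left into trochaic (ˈσσ) feet: (ˈo:l.le) (ˈfi:.to:) (ˈpi.lu) (ˈlu:.ti).
Foot heads (stressed positions): 1, 3, 5, 7.
End Rule Leftmost: primary stress on the leftmost head = syllable 1.
Secondary stress on 3, 5, 7: ˈo:l.le.ˌfi:.to:.ˌpi.lu.ˌlu:.ti.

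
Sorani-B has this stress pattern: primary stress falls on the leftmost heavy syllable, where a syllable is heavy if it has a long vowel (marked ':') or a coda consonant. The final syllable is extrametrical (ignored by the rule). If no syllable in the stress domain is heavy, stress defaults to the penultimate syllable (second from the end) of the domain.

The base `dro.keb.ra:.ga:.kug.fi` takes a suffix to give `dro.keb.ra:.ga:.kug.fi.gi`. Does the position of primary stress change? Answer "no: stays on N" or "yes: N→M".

Base `dro.keb.ra:.ga:.kug.fi` (6 syllables):
  The final syllable (6, fi) is extrametrical; the stress domain is syllables 1–5.
  Weights: 1 dro L, 2 keb H, 3 ra: H, 4 ga: H, 5 kug H.
  Heavy syllables in the domain: 2, 3, 4, 5. The leftmost is syllable 2 (keb).
  → primary stress on syllable 2.
Suffixed `dro.keb.ra:.ga:.kug.fi.gi` (7 syllables):
  The final syllable (7, gi) is extrametrical; the stress domain is syllables 1–6.
  Weights: 1 dro L, 2 keb H, 3 ra: H, 4 ga: H, 5 kug H, 6 fi L.
  Heavy syllables in the domain: 2, 3, 4, 5. The leftmost is syllable 2 (keb).
  → primary stress on syllable 2.

no: stays on 2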